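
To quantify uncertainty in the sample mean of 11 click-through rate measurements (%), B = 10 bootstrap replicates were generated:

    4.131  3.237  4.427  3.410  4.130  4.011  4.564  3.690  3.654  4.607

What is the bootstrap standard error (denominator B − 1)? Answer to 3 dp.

SE* = 0.477

Bootstrap SE is the standard deviation of the 10 replicate means.
Mean of replicates: (4.131 + 3.237 + 4.427 + 3.410 + 4.130 + 4.011 + 4.564 + 3.690 + 3.654 + 4.607) / 10 = 39.8610 / 10 = 3.9861
Sum of squared deviations: (+0.1449)² + (−0.7491)² + (+0.4409)² + (−0.5761)² + (+0.1439)² + (+0.0249)² + (+0.5779)² + (−0.2961)² + (−0.3321)² + (+0.6209)² = 2.0472
Variance = 2.0472 / 9 = 0.2275
SE* = √0.2275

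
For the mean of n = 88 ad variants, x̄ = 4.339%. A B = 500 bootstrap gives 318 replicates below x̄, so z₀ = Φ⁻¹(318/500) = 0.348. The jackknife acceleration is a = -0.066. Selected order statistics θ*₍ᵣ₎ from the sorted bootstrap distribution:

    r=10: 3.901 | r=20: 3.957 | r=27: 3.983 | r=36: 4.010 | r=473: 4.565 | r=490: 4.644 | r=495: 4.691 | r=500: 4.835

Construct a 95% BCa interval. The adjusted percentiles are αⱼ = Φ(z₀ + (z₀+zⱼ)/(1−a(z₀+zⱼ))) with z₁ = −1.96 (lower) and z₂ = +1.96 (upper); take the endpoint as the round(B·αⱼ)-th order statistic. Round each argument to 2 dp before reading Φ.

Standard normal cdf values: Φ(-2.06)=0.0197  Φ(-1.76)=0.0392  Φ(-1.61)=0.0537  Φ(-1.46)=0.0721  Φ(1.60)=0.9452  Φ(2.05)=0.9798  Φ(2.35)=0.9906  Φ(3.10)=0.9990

Lower: z₀ + z₁ = 0.348 + (-1.960) = -1.612; 1 − a(z₀+z₁) = 1 − (-0.066)(-1.612) = 0.8936; argument = 0.348 + (-1.612)/0.8936 = -1.4559 → -1.46.
α₁ = Φ(-1.46) = 0.0721; rank = round(500 × 0.0721) = 36; θ*₍36₎ = 4.010.
Upper: z₀ + z₂ = 2.308; 1 − a(z₀+z₂) = 1.1523; argument = 2.3509 → 2.35; α₂ = 0.9906; rank = 495; θ*₍495₎ = 4.691.

(4.010, 4.691)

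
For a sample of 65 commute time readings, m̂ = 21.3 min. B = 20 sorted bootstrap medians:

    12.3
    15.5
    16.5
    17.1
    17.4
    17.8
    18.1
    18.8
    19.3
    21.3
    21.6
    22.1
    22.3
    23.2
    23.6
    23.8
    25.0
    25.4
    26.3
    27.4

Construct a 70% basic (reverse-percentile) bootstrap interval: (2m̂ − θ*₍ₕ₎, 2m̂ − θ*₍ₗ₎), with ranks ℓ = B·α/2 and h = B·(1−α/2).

Percentile endpoints at ranks 3 and 17: θ*₍3₎ = 16.5, θ*₍17₎ = 25.0.
Basic interval reflects these around m̂:
  lower = 2 × 21.3 − 25.0 = 17.6
  upper = 2 × 21.3 − 16.5 = 26.1

(17.6, 26.1)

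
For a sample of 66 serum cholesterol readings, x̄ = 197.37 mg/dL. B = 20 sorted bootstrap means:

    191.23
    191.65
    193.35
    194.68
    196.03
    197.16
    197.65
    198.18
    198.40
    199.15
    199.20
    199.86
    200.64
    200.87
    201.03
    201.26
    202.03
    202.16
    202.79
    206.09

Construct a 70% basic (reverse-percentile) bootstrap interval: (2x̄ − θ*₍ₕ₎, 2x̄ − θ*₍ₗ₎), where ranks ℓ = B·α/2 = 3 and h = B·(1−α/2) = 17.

(192.71, 201.39)

Percentile endpoints at ranks 3 and 17: θ*₍3₎ = 193.35, θ*₍17₎ = 202.03.
Basic interval reflects these around x̄:
  lower = 2 × 197.37 − 202.03 = 192.71
  upper = 2 × 197.37 − 193.35 = 201.39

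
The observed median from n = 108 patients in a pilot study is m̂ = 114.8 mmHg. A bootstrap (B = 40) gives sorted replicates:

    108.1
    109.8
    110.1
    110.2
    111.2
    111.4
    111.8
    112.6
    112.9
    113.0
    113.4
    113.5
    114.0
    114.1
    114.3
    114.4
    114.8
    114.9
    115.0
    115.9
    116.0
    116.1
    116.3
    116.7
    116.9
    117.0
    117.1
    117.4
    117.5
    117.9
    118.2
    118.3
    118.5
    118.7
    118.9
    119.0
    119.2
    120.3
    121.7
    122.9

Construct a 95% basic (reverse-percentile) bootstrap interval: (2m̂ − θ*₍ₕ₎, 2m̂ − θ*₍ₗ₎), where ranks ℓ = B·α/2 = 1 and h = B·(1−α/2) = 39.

(107.9, 121.5)

Percentile endpoints at ranks 1 and 39: θ*₍1₎ = 108.1, θ*₍39₎ = 121.7.
Basic interval reflects these around m̂:
  lower = 2 × 114.8 − 121.7 = 107.9
  upper = 2 × 114.8 − 108.1 = 121.5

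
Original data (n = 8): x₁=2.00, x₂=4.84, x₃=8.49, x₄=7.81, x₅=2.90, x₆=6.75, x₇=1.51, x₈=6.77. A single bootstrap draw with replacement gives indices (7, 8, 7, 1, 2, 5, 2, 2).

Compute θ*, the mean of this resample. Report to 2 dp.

Resample values: 1.51, 6.77, 1.51, 2.00, 4.84, 2.90, 4.84, 4.84.
Mean = (1.51 + 6.77 + 1.51 + 2.00 + 4.84 + 2.90 + 4.84 + 4.84) / 8 = 29.210 / 8 = 3.65

θ* = 3.65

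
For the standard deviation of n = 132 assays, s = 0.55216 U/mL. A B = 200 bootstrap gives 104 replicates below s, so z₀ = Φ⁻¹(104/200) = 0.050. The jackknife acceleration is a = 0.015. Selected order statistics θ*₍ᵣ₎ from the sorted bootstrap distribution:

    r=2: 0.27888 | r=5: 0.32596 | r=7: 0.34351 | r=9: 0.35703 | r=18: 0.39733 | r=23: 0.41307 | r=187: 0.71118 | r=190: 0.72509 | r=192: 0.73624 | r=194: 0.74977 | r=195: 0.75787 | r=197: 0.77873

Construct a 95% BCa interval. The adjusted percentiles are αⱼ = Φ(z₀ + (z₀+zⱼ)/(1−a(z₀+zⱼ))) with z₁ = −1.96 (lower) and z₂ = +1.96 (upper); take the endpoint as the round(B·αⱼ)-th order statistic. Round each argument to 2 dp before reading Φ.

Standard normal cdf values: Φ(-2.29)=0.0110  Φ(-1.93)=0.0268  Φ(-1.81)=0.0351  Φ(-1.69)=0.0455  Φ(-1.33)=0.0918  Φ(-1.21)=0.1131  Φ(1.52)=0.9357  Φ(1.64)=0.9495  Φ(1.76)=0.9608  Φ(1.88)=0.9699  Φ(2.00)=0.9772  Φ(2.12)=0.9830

(0.34351, 0.77873)

Lower: z₀ + z₁ = 0.050 + (-1.960) = -1.910; 1 − a(z₀+z₁) = 1 − (0.015)(-1.910) = 1.0287; argument = 0.050 + (-1.910)/1.0287 = -1.8068 → -1.81.
α₁ = Φ(-1.81) = 0.0351; rank = round(200 × 0.0351) = 7; θ*₍7₎ = 0.34351.
Upper: z₀ + z₂ = 2.010; 1 − a(z₀+z₂) = 0.9698; argument = 2.1225 → 2.12; α₂ = 0.9830; rank = 197; θ*₍197₎ = 0.77873.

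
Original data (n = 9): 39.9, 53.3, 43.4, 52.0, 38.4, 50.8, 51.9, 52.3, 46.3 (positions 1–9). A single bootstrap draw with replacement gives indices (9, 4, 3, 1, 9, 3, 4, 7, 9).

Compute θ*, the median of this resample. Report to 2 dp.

Resample values: 46.3, 52.0, 43.4, 39.9, 46.3, 43.4, 52.0, 51.9, 46.3.
Sorted: 39.9, 43.4, 43.4, 46.3, 46.3, 46.3, 51.9, 52.0, 52.0
Median = middle value = 46.30

θ* = 46.30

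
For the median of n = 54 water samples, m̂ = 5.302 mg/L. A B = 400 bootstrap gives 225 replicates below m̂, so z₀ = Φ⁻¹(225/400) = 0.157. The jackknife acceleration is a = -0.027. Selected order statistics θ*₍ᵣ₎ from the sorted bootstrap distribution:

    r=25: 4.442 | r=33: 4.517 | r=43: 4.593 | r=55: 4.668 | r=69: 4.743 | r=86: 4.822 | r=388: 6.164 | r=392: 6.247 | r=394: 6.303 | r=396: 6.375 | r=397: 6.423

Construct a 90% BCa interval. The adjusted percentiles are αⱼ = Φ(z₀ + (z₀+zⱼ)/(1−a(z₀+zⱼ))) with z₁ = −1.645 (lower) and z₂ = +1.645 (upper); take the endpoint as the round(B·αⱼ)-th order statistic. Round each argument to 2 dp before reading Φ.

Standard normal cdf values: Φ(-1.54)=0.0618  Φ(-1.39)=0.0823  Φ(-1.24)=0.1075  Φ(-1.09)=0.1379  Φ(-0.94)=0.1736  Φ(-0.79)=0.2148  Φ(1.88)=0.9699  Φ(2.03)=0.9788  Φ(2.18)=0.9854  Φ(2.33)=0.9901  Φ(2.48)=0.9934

Lower: z₀ + z₁ = 0.157 + (-1.645) = -1.488; 1 − a(z₀+z₁) = 1 − (-0.027)(-1.488) = 0.9598; argument = 0.157 + (-1.488)/0.9598 = -1.3933 → -1.39.
α₁ = Φ(-1.39) = 0.0823; rank = round(400 × 0.0823) = 33; θ*₍33₎ = 4.517.
Upper: z₀ + z₂ = 1.802; 1 − a(z₀+z₂) = 1.0487; argument = 1.8754 → 1.88; α₂ = 0.9699; rank = 388; θ*₍388₎ = 6.164.

(4.517, 6.164)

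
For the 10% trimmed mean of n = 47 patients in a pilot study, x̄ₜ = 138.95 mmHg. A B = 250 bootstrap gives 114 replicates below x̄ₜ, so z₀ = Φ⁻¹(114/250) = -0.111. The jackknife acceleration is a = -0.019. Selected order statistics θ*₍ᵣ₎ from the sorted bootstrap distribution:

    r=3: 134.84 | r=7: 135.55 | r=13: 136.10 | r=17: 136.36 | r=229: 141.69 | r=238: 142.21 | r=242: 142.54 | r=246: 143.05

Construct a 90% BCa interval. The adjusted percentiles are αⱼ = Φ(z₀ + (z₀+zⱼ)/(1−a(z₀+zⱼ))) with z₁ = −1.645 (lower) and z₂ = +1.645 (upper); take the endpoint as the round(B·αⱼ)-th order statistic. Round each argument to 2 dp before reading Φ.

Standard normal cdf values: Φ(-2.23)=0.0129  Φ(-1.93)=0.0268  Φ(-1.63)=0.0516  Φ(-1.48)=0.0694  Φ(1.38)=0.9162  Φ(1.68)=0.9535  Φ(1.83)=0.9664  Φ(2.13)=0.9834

Lower: z₀ + z₁ = -0.111 + (-1.645) = -1.756; 1 − a(z₀+z₁) = 1 − (-0.019)(-1.756) = 0.9666; argument = -0.111 + (-1.756)/0.9666 = -1.9276 → -1.93.
α₁ = Φ(-1.93) = 0.0268; rank = round(250 × 0.0268) = 7; θ*₍7₎ = 135.55.
Upper: z₀ + z₂ = 1.534; 1 − a(z₀+z₂) = 1.0291; argument = 1.3796 → 1.38; α₂ = 0.9162; rank = 229; θ*₍229₎ = 141.69.

(135.55, 141.69)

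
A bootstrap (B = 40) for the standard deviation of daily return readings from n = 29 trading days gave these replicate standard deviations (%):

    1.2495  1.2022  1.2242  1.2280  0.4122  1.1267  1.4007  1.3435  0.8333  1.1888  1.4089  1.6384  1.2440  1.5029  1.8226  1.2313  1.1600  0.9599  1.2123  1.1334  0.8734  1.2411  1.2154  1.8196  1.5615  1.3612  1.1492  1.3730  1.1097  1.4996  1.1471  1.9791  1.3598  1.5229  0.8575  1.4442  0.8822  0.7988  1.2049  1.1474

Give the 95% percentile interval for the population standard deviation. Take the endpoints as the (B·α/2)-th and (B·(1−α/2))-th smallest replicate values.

(0.4122, 1.8226)

Sorted replicates: 0.4122, 0.7988, 0.8333, 0.8575, 0.8734, 0.8822, 0.9599, 1.1097, 1.1267, 1.1334, 1.1471, 1.1474, 1.1492, 1.1600, 1.1888, 1.2022, 1.2049, 1.2123, 1.2154, 1.2242, 1.2280, 1.2313, 1.2411, 1.2440, 1.2495, 1.3435, 1.3598, 1.3612, 1.3730, 1.4007, 1.4089, 1.4442, 1.4996, 1.5029, 1.5229, 1.5615, 1.6384, 1.8196, 1.8226, 1.9791
α = 0.05; lower rank = 40 × 0.025 = 1; upper rank = 40 × 0.975 = 39.
The 1st smallest replicate is 0.4122; the 39th is 1.8226.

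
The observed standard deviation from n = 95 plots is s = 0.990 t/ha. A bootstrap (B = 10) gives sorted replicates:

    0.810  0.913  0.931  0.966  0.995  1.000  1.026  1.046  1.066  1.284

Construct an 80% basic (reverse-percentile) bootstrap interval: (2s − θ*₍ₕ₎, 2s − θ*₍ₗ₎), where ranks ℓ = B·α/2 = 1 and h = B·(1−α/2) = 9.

Percentile endpoints at ranks 1 and 9: θ*₍1₎ = 0.810, θ*₍9₎ = 1.066.
Basic interval reflects these around s:
  lower = 2 × 0.990 − 1.066 = 0.914
  upper = 2 × 0.990 − 0.810 = 1.170

(0.914, 1.170)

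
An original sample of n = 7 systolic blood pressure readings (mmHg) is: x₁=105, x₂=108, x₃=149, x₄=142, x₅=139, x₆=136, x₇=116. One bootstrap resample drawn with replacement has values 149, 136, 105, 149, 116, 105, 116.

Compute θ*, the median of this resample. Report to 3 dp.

Sorted: 105, 105, 116, 116, 136, 149, 149
Median = middle value = 116.000

θ* = 116.000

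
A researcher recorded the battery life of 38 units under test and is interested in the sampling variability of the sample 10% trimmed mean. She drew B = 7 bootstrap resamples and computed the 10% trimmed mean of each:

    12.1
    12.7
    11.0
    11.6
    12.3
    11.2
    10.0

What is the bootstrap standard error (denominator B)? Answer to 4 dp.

SE* = 0.8466

Bootstrap SE is the standard deviation of the 7 replicate 10% trimmed means.
Mean of replicates: (12.1 + 12.7 + 11.0 + 11.6 + 12.3 + 11.2 + 10.0) / 7 = 80.90000 / 7 = 11.55714
Sum of squared deviations: (+0.54286)² + (+1.14286)² + (−0.55714)² + (+0.04286)² + (+0.74286)² + (−0.35714)² + (−1.55714)² = 5.01714
Variance = 5.01714 / 7 = 0.71673
SE* = √0.71673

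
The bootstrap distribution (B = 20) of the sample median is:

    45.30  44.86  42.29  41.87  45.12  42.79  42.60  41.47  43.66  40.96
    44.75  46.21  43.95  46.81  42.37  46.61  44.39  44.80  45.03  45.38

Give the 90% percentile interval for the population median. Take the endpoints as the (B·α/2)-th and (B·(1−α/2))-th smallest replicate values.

(40.96, 46.61)

Sorted replicates: 40.96, 41.47, 41.87, 42.29, 42.37, 42.60, 42.79, 43.66, 43.95, 44.39, 44.75, 44.80, 44.86, 45.03, 45.12, 45.30, 45.38, 46.21, 46.61, 46.81
α = 0.10; lower rank = 20 × 0.050 = 1; upper rank = 20 × 0.950 = 19.
The 1st smallest replicate is 40.96; the 19th is 46.61.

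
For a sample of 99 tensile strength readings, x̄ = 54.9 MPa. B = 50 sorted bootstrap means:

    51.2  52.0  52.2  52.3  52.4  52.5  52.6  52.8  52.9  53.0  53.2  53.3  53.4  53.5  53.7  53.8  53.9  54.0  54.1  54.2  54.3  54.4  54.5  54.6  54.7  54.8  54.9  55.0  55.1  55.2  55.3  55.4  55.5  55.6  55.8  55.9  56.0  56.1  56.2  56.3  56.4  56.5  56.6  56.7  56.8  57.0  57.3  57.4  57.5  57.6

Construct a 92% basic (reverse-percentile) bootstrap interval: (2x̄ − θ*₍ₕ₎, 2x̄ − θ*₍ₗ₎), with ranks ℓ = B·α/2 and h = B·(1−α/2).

(52.4, 57.8)

Percentile endpoints at ranks 2 and 48: θ*₍2₎ = 52.0, θ*₍48₎ = 57.4.
Basic interval reflects these around x̄:
  lower = 2 × 54.9 − 57.4 = 52.4
  upper = 2 × 54.9 − 52.0 = 57.8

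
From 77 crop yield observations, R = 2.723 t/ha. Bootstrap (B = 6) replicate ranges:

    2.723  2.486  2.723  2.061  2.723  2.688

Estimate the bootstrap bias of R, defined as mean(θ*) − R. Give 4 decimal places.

mean(θ*) = (2.723 + 2.486 + 2.723 + 2.061 + 2.723 + 2.688) / 6 = 2.56733
bias = 2.56733 − 2.723

bias = −0.1557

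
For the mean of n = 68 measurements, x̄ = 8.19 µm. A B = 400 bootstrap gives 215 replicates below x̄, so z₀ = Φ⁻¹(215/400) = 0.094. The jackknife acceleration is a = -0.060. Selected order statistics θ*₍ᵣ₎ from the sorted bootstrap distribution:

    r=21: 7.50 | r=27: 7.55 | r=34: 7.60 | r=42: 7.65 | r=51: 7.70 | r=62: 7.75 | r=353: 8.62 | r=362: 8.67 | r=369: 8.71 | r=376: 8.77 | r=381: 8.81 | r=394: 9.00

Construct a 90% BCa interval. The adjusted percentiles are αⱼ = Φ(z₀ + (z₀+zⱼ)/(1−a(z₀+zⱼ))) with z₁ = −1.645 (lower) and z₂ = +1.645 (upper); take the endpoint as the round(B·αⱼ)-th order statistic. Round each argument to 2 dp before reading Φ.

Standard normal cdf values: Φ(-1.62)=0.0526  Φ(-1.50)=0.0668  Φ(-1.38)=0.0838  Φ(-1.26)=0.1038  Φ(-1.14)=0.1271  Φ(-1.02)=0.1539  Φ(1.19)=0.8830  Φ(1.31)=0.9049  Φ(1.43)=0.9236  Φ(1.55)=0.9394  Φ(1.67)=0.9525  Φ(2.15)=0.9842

Lower: z₀ + z₁ = 0.094 + (-1.645) = -1.551; 1 − a(z₀+z₁) = 1 − (-0.060)(-1.551) = 0.9069; argument = 0.094 + (-1.551)/0.9069 = -1.6161 → -1.62.
α₁ = Φ(-1.62) = 0.0526; rank = round(400 × 0.0526) = 21; θ*₍21₎ = 7.50.
Upper: z₀ + z₂ = 1.739; 1 − a(z₀+z₂) = 1.1043; argument = 1.6687 → 1.67; α₂ = 0.9525; rank = 381; θ*₍381₎ = 8.81.

(7.50, 8.81)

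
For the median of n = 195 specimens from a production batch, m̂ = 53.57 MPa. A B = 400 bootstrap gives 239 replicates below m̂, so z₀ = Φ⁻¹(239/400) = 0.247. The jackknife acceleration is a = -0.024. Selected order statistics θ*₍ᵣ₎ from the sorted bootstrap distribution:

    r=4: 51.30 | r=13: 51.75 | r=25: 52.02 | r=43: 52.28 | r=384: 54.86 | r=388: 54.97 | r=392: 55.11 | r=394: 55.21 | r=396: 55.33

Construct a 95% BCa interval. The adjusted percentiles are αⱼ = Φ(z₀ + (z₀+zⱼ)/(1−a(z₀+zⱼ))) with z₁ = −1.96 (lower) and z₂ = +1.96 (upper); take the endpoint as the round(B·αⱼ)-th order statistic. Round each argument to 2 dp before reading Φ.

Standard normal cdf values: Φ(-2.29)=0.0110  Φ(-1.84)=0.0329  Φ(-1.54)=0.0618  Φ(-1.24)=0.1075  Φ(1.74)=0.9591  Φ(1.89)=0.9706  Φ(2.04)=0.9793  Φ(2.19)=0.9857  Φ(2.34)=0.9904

(52.02, 55.33)

Lower: z₀ + z₁ = 0.247 + (-1.960) = -1.713; 1 − a(z₀+z₁) = 1 − (-0.024)(-1.713) = 0.9589; argument = 0.247 + (-1.713)/0.9589 = -1.5394 → -1.54.
α₁ = Φ(-1.54) = 0.0618; rank = round(400 × 0.0618) = 25; θ*₍25₎ = 52.02.
Upper: z₀ + z₂ = 2.207; 1 − a(z₀+z₂) = 1.0530; argument = 2.3430 → 2.34; α₂ = 0.9904; rank = 396; θ*₍396₎ = 55.33.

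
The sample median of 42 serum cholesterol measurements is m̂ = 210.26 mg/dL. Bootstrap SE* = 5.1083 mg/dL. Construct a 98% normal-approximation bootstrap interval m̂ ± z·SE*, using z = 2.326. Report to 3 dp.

Margin = 2.326 × 5.1083 = 11.8819
Interval: 210.26 ± 11.8819

(198.378, 222.142)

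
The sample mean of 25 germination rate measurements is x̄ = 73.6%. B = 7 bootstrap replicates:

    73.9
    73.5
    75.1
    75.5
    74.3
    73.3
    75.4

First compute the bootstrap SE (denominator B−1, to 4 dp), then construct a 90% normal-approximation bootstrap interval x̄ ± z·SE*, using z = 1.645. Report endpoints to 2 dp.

(72.10, 75.10)

Mean of replicates = 74.4286; sum of squared deviations = 4.9743; SE* = √(4.9743/6) = 0.9105
Margin = 1.645 × 0.9105 = 1.498
Interval: 73.6 ± 1.498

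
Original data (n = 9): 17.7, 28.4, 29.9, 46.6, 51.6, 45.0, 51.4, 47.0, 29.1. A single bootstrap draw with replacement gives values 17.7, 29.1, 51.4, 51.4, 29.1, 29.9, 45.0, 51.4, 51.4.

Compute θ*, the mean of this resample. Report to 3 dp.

Mean = (17.7 + 29.1 + 51.4 + 51.4 + 29.1 + 29.9 + 45.0 + 51.4 + 51.4) / 9 = 356.40 / 9 = 39.600

θ* = 39.600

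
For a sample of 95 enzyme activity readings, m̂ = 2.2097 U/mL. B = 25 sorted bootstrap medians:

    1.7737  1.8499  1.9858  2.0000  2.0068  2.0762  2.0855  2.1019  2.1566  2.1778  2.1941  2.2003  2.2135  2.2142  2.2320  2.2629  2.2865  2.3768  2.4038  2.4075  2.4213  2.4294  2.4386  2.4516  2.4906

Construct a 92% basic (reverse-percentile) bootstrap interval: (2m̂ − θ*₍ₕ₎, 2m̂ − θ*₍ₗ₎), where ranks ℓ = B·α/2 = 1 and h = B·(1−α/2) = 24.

Percentile endpoints at ranks 1 and 24: θ*₍1₎ = 1.7737, θ*₍24₎ = 2.4516.
Basic interval reflects these around m̂:
  lower = 2 × 2.2097 − 2.4516 = 1.9678
  upper = 2 × 2.2097 − 1.7737 = 2.6457

(1.9678, 2.6457)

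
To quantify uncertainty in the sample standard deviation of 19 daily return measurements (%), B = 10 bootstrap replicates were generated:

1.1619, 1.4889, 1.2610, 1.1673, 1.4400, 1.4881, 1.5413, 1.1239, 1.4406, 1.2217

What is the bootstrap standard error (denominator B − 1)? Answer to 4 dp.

Bootstrap SE is the standard deviation of the 10 replicate standard deviations.
Mean of replicates: (1.1619 + 1.4889 + 1.2610 + 1.1673 + 1.4400 + 1.4881 + 1.5413 + 1.1239 + 1.4406 + 1.2217) / 10 = 13.33470 / 10 = 1.33347
Sum of squared deviations: (−0.17157)² + (+0.15543)² + (−0.07247)² + (−0.16617)² + (+0.10653)² + (+0.15463)² + (+0.20783)² + (−0.20957)² + (+0.10713)² + (−0.11177)² = 0.23280
Variance = 0.23280 / 9 = 0.02587
SE* = √0.02587

SE* = 0.1608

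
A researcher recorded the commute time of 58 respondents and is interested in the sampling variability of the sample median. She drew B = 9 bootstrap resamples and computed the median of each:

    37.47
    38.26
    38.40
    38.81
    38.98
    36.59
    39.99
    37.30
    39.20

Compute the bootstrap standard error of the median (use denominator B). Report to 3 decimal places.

Bootstrap SE is the standard deviation of the 9 replicate medians.
Mean of replicates: (37.47 + 38.26 + 38.40 + 38.81 + 38.98 + 36.59 + 39.99 + 37.30 + 39.20) / 9 = 345.0000 / 9 = 38.3333
Sum of squared deviations: (−0.8633)² + (−0.0733)² + (+0.0667)² + (+0.4767)² + (+0.6467)² + (−1.7433)² + (+1.6567)² + (−1.0333)² + (+0.8667)² = 9.0032
Variance = 9.0032 / 9 = 1.0004
SE* = √1.0004

SE* = 1.000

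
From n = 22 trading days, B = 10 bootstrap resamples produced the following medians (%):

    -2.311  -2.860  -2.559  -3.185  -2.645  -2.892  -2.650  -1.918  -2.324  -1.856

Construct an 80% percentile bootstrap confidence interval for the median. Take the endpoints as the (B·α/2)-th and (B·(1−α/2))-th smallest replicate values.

(-3.185, -1.918)

Sorted replicates: -3.185, -2.892, -2.860, -2.650, -2.645, -2.559, -2.324, -2.311, -1.918, -1.856
α = 0.20; lower rank = 10 × 0.100 = 1; upper rank = 10 × 0.900 = 9.
The 1st smallest replicate is -3.185; the 9th is -1.918.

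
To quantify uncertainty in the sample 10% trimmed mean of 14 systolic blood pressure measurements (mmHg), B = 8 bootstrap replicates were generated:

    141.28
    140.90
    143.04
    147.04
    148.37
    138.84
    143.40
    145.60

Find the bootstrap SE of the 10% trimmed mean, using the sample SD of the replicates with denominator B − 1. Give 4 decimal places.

Bootstrap SE is the standard deviation of the 8 replicate 10% trimmed means.
Mean of replicates: (141.28 + 140.90 + 143.04 + 147.04 + 148.37 + 138.84 + 143.40 + 145.60) / 8 = 1148.47000 / 8 = 143.55875
Sum of squared deviations: (−2.27875)² + (−2.65875)² + (−0.51875)² + (+3.48125)² + (+4.81125)² + (−4.71875)² + (−0.15875)² + (+2.04125)² = 74.25649
Variance = 74.25649 / 7 = 10.60807
SE* = √10.60807

SE* = 3.2570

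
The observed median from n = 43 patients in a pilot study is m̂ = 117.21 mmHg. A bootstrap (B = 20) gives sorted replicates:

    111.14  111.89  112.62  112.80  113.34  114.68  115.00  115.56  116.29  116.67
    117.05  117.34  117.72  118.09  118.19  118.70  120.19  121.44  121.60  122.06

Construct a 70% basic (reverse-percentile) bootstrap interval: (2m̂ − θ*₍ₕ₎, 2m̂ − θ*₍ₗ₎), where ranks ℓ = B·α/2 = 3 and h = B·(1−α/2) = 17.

Percentile endpoints at ranks 3 and 17: θ*₍3₎ = 112.62, θ*₍17₎ = 120.19.
Basic interval reflects these around m̂:
  lower = 2 × 117.21 − 120.19 = 114.23
  upper = 2 × 117.21 − 112.62 = 121.80

(114.23, 121.80)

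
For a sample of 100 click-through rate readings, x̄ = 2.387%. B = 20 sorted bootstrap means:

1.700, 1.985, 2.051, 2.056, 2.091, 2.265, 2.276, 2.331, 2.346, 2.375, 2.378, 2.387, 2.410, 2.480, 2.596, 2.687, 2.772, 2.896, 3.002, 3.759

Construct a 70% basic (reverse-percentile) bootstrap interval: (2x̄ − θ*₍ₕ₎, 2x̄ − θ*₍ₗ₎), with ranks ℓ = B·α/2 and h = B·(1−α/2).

(2.002, 2.723)

Percentile endpoints at ranks 3 and 17: θ*₍3₎ = 2.051, θ*₍17₎ = 2.772.
Basic interval reflects these around x̄:
  lower = 2 × 2.387 − 2.772 = 2.002
  upper = 2 × 2.387 − 2.051 = 2.723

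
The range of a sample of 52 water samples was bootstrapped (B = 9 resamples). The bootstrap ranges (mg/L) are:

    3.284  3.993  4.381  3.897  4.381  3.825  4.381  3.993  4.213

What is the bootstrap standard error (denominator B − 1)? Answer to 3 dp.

Bootstrap SE is the standard deviation of the 9 replicate ranges.
Mean of replicates: (3.284 + 3.993 + 4.381 + 3.897 + 4.381 + 3.825 + 4.381 + 3.993 + 4.213) / 9 = 36.3480 / 9 = 4.0387
Sum of squared deviations: (−0.7547)² + (−0.0457)² + (+0.3423)² + (−0.1417)² + (+0.3423)² + (−0.2137)² + (+0.3423)² + (−0.0457)² + (+0.1743)² = 1.0214
Variance = 1.0214 / 8 = 0.1277
SE* = √0.1277

SE* = 0.357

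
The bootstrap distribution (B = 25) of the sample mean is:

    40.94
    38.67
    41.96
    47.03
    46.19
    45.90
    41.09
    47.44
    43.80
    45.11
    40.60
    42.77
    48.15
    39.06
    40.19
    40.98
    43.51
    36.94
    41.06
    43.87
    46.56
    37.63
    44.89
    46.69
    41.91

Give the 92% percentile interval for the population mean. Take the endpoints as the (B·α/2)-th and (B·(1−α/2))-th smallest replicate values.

Sorted replicates: 36.94, 37.63, 38.67, 39.06, 40.19, 40.60, 40.94, 40.98, 41.06, 41.09, 41.91, 41.96, 42.77, 43.51, 43.80, 43.87, 44.89, 45.11, 45.90, 46.19, 46.56, 46.69, 47.03, 47.44, 48.15
α = 0.08; lower rank = 25 × 0.040 = 1; upper rank = 25 × 0.960 = 24.
The 1st smallest replicate is 36.94; the 24th is 47.44.

(36.94, 47.44)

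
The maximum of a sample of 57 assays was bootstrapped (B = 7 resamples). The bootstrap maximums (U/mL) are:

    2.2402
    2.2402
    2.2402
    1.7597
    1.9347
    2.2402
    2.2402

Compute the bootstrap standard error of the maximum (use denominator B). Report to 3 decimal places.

SE* = 0.184

Bootstrap SE is the standard deviation of the 7 replicate maximums.
Mean of replicates: (2.2402 + 2.2402 + 2.2402 + 1.7597 + 1.9347 + 2.2402 + 2.2402) / 7 = 14.89540 / 7 = 2.12791
Sum of squared deviations: (+0.11229)² + (+0.11229)² + (+0.11229)² + (−0.36821)² + (−0.19321)² + (+0.11229)² + (+0.11229)² = 0.23595
Variance = 0.23595 / 7 = 0.03371
SE* = √0.03371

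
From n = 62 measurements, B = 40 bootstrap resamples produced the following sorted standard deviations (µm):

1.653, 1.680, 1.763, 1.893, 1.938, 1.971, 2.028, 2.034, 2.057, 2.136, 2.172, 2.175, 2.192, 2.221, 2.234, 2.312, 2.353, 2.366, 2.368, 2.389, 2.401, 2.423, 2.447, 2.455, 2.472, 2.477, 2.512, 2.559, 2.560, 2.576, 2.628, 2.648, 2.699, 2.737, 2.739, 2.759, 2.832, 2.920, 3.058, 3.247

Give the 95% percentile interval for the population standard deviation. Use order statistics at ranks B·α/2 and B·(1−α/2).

(1.653, 3.058)

α = 0.05; lower rank = 40 × 0.025 = 1; upper rank = 40 × 0.975 = 39.
The 1st smallest replicate is 1.653; the 39th is 3.058.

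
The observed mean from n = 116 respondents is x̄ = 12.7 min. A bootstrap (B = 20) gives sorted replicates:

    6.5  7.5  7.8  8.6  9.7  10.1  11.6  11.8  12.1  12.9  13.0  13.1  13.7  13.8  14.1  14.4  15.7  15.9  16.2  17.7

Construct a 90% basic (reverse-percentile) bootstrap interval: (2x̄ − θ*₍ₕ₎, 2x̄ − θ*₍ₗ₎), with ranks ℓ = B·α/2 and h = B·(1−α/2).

Percentile endpoints at ranks 1 and 19: θ*₍1₎ = 6.5, θ*₍19₎ = 16.2.
Basic interval reflects these around x̄:
  lower = 2 × 12.7 − 16.2 = 9.2
  upper = 2 × 12.7 − 6.5 = 18.9

(9.2, 18.9)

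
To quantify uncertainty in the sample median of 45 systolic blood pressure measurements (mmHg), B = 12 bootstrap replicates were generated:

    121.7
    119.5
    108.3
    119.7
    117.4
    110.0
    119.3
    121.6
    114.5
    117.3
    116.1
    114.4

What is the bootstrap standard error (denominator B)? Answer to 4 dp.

Bootstrap SE is the standard deviation of the 12 replicate medians.
Mean of replicates: (121.7 + 119.5 + 108.3 + 119.7 + 117.4 + 110.0 + 119.3 + 121.6 + 114.5 + 117.3 + 116.1 + 114.4) / 12 = 1399.80000 / 12 = 116.65000
Sum of squared deviations: (+5.05000)² + (+2.85000)² + (−8.35000)² + (+3.05000)² + (+0.75000)² + (−6.65000)² + (+2.65000)² + (+4.95000)² + (−2.15000)² + (+0.65000)² + (−0.55000)² + (−2.25000)² = 199.37000
Variance = 199.37000 / 12 = 16.61417
SE* = √16.61417

SE* = 4.0760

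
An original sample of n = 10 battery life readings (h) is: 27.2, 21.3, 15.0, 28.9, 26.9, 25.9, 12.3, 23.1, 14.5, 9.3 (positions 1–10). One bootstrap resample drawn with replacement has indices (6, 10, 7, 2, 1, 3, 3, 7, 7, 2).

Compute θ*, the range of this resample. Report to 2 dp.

Resample values: 25.9, 9.3, 12.3, 21.3, 27.2, 15.0, 15.0, 12.3, 12.3, 21.3.
Range = 27.2 − 9.3 = 17.90

θ* = 17.90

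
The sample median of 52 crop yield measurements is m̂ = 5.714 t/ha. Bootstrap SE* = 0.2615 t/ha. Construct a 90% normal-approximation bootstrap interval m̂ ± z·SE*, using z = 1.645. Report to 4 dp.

Margin = 1.645 × 0.2615 = 0.43017
Interval: 5.714 ± 0.43017

(5.2838, 6.1442)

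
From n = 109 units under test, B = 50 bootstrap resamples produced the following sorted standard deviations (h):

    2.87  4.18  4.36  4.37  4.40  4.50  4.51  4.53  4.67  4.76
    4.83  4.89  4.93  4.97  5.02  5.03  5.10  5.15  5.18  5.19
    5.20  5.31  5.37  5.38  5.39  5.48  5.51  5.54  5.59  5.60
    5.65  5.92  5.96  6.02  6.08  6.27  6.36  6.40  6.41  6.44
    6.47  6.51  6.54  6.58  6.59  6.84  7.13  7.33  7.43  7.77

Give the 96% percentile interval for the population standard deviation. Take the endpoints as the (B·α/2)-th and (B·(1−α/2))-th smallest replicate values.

(2.87, 7.43)

α = 0.04; lower rank = 50 × 0.020 = 1; upper rank = 50 × 0.980 = 49.
The 1st smallest replicate is 2.87; the 49th is 7.43.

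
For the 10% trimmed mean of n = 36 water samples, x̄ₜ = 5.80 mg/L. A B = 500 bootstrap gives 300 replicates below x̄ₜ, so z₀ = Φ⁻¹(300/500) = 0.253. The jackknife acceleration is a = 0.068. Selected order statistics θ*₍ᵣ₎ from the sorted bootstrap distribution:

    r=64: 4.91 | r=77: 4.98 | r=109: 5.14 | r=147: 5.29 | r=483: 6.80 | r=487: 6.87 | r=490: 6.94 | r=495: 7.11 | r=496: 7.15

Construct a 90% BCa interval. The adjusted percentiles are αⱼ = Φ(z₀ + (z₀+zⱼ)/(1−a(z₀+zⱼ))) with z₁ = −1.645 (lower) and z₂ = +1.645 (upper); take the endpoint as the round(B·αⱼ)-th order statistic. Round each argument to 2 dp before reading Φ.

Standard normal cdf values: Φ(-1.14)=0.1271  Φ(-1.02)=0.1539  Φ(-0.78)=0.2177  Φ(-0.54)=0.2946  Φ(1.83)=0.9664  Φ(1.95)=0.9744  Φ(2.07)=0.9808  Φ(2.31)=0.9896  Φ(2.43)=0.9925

Lower: z₀ + z₁ = 0.253 + (-1.645) = -1.392; 1 − a(z₀+z₁) = 1 − (0.068)(-1.392) = 1.0947; argument = 0.253 + (-1.392)/1.0947 = -1.0186 → -1.02.
α₁ = Φ(-1.02) = 0.1539; rank = round(500 × 0.1539) = 77; θ*₍77₎ = 4.98.
Upper: z₀ + z₂ = 1.898; 1 − a(z₀+z₂) = 0.8709; argument = 2.4323 → 2.43; α₂ = 0.9925; rank = 496; θ*₍496₎ = 7.15.

(4.98, 7.15)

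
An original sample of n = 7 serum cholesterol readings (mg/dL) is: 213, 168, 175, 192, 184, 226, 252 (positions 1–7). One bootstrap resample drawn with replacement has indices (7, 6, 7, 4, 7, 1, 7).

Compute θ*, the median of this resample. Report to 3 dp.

Resample values: 252, 226, 252, 192, 252, 213, 252.
Sorted: 192, 213, 226, 252, 252, 252, 252
Median = middle value = 252.000

θ* = 252.000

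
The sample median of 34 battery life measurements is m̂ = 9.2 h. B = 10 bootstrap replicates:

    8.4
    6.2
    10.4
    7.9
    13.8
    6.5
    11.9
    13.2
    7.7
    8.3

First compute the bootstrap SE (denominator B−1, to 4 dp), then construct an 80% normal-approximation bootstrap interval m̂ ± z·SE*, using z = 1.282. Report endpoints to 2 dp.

Mean of replicates = 9.4300; sum of squared deviations = 67.0410; SE* = √(67.0410/9) = 2.7293
Margin = 1.282 × 2.7293 = 3.499
Interval: 9.2 ± 3.499

(5.70, 12.70)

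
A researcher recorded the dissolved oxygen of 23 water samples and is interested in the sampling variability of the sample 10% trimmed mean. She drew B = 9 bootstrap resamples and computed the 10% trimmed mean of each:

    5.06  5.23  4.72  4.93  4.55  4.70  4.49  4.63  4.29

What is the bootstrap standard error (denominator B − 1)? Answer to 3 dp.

Bootstrap SE is the standard deviation of the 9 replicate 10% trimmed means.
Mean of replicates: (5.06 + 5.23 + 4.72 + 4.93 + 4.55 + 4.70 + 4.49 + 4.63 + 4.29) / 9 = 42.6000 / 9 = 4.7333
Sum of squared deviations: (+0.3267)² + (+0.4967)² + (−0.0133)² + (+0.1967)² + (−0.1833)² + (−0.0333)² + (−0.2433)² + (−0.1033)² + (−0.4433)² = 0.6934
Variance = 0.6934 / 8 = 0.0867
SE* = √0.0867

SE* = 0.294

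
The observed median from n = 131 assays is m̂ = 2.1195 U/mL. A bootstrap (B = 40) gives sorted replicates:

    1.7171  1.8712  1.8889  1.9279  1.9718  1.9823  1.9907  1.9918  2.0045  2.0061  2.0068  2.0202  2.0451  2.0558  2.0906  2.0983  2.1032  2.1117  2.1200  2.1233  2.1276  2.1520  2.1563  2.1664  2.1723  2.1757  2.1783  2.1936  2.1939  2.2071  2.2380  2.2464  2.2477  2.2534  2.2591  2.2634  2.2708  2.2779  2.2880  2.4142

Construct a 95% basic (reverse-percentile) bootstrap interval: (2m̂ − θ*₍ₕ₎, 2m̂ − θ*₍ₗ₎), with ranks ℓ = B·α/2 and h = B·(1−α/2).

(1.9510, 2.5219)

Percentile endpoints at ranks 1 and 39: θ*₍1₎ = 1.7171, θ*₍39₎ = 2.2880.
Basic interval reflects these around m̂:
  lower = 2 × 2.1195 − 2.2880 = 1.9510
  upper = 2 × 2.1195 − 1.7171 = 2.5219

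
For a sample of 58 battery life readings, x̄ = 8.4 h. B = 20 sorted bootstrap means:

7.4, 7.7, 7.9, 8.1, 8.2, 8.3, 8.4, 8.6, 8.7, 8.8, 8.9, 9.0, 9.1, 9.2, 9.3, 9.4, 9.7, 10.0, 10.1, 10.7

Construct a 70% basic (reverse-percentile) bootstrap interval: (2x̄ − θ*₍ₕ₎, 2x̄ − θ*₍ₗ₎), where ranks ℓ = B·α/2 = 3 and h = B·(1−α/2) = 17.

Percentile endpoints at ranks 3 and 17: θ*₍3₎ = 7.9, θ*₍17₎ = 9.7.
Basic interval reflects these around x̄:
  lower = 2 × 8.4 − 9.7 = 7.1
  upper = 2 × 8.4 − 7.9 = 8.9

(7.1, 8.9)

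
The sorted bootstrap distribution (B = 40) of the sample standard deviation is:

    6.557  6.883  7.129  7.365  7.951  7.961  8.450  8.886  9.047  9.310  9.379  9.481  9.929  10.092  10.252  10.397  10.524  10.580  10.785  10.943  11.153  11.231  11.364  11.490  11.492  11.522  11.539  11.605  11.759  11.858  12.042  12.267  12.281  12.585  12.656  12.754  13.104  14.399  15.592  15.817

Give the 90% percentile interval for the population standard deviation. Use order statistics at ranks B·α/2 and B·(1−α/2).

(6.883, 14.399)

α = 0.10; lower rank = 40 × 0.050 = 2; upper rank = 40 × 0.950 = 38.
The 2nd smallest replicate is 6.883; the 38th is 14.399.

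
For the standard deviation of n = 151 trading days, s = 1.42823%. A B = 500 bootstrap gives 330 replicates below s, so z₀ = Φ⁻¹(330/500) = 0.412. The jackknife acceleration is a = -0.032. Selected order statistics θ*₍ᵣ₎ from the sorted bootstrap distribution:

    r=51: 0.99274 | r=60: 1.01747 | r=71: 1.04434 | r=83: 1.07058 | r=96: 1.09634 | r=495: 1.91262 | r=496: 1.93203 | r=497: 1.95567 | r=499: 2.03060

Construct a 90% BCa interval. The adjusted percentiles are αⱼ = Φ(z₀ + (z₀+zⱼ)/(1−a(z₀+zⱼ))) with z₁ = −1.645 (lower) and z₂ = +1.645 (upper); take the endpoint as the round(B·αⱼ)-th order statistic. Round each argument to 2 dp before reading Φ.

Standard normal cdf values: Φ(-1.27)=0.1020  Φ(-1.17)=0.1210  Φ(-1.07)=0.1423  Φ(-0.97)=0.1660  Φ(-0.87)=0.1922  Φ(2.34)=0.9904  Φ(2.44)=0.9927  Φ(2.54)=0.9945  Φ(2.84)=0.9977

(1.09634, 1.91262)

Lower: z₀ + z₁ = 0.412 + (-1.645) = -1.233; 1 − a(z₀+z₁) = 1 − (-0.032)(-1.233) = 0.9605; argument = 0.412 + (-1.233)/0.9605 = -0.8716 → -0.87.
α₁ = Φ(-0.87) = 0.1922; rank = round(500 × 0.1922) = 96; θ*₍96₎ = 1.09634.
Upper: z₀ + z₂ = 2.057; 1 − a(z₀+z₂) = 1.0658; argument = 2.3420 → 2.34; α₂ = 0.9904; rank = 495; θ*₍495₎ = 1.91262.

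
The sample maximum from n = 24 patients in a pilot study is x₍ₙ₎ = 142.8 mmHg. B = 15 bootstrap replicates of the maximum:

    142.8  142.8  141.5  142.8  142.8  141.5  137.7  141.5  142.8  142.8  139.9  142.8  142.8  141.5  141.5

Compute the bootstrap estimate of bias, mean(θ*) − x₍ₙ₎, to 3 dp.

bias = −0.967

mean(θ*) = (142.8 + 142.8 + 141.5 + 142.8 + 142.8 + 141.5 + 137.7 + 141.5 + 142.8 + 142.8 + 139.9 + 142.8 + 142.8 + 141.5 + 141.5) / 15 = 141.8333
bias = 141.8333 − 142.8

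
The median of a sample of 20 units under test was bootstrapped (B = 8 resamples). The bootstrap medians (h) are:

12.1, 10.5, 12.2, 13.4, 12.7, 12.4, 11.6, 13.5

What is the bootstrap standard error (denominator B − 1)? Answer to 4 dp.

Bootstrap SE is the standard deviation of the 8 replicate medians.
Mean of replicates: (12.1 + 10.5 + 12.2 + 13.4 + 12.7 + 12.4 + 11.6 + 13.5) / 8 = 98.40000 / 8 = 12.30000
Sum of squared deviations: (−0.20000)² + (−1.80000)² + (−0.10000)² + (+1.10000)² + (+0.40000)² + (+0.10000)² + (−0.70000)² + (+1.20000)² = 6.60000
Variance = 6.60000 / 7 = 0.94286
SE* = √0.94286

SE* = 0.9710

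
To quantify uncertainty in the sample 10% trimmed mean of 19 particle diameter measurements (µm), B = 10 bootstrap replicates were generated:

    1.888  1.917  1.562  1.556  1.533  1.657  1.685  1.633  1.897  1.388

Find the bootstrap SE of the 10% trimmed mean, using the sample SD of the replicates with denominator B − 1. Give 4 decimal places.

SE* = 0.1779

Bootstrap SE is the standard deviation of the 10 replicate 10% trimmed means.
Mean of replicates: (1.888 + 1.917 + 1.562 + 1.556 + 1.533 + 1.657 + 1.685 + 1.633 + 1.897 + 1.388) / 10 = 16.71600 / 10 = 1.67160
Sum of squared deviations: (+0.21640)² + (+0.24540)² + (−0.10960)² + (−0.11560)² + (−0.13860)² + (−0.01460)² + (+0.01340)² + (−0.03860)² + (+0.22540)² + (−0.28360)² = 0.28475
Variance = 0.28475 / 9 = 0.03164
SE* = √0.03164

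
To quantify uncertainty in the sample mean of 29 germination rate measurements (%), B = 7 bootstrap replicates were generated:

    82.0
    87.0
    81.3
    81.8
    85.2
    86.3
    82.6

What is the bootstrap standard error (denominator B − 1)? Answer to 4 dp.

SE* = 2.3579

Bootstrap SE is the standard deviation of the 7 replicate means.
Mean of replicates: (82.0 + 87.0 + 81.3 + 81.8 + 85.2 + 86.3 + 82.6) / 7 = 586.20000 / 7 = 83.74286
Sum of squared deviations: (−1.74286)² + (+3.25714)² + (−2.44286)² + (−1.94286)² + (+1.45714)² + (+2.55714)² + (−1.14286)² = 33.35714
Variance = 33.35714 / 6 = 5.55952
SE* = √5.55952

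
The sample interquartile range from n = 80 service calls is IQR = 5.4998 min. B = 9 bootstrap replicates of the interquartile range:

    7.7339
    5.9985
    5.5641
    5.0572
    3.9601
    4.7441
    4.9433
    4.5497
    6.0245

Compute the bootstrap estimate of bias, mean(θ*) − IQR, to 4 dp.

bias = −0.1025

mean(θ*) = (7.7339 + 5.9985 + 5.5641 + 5.0572 + 3.9601 + 4.7441 + 4.9433 + 4.5497 + 6.0245) / 9 = 5.39727
bias = 5.39727 − 5.4998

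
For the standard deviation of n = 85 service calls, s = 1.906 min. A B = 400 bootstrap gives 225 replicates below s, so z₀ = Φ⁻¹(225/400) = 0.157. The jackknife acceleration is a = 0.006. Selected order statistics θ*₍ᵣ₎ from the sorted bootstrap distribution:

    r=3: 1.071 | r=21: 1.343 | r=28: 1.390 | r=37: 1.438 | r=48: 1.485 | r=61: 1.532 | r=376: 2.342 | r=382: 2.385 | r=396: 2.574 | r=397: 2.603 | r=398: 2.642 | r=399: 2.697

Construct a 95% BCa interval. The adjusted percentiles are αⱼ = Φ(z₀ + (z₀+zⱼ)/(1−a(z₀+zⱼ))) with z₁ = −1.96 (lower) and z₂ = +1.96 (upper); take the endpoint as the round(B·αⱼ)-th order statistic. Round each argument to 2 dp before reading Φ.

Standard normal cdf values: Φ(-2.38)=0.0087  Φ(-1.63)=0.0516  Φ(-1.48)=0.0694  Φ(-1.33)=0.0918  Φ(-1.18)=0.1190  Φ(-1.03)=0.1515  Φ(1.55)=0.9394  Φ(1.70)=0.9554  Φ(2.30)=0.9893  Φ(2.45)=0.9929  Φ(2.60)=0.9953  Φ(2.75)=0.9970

Lower: z₀ + z₁ = 0.157 + (-1.960) = -1.803; 1 − a(z₀+z₁) = 1 − (0.006)(-1.803) = 1.0108; argument = 0.157 + (-1.803)/1.0108 = -1.6267 → -1.63.
α₁ = Φ(-1.63) = 0.0516; rank = round(400 × 0.0516) = 21; θ*₍21₎ = 1.343.
Upper: z₀ + z₂ = 2.117; 1 − a(z₀+z₂) = 0.9873; argument = 2.3012 → 2.30; α₂ = 0.9893; rank = 396; θ*₍396₎ = 2.574.

(1.343, 2.574)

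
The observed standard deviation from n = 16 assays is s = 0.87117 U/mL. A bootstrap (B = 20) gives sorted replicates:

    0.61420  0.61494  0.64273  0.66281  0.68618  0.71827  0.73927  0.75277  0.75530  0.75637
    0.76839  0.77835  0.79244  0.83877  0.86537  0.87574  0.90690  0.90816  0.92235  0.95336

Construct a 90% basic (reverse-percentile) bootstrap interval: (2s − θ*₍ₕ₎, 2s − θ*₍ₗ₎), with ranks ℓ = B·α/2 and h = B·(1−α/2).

(0.81999, 1.12814)

Percentile endpoints at ranks 1 and 19: θ*₍1₎ = 0.61420, θ*₍19₎ = 0.92235.
Basic interval reflects these around s:
  lower = 2 × 0.87117 − 0.92235 = 0.81999
  upper = 2 × 0.87117 − 0.61420 = 1.12814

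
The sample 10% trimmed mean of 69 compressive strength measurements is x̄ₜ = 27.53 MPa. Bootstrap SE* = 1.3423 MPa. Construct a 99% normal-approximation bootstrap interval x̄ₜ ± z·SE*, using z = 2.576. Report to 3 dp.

Margin = 2.576 × 1.3423 = 3.4578
Interval: 27.53 ± 3.4578

(24.072, 30.988)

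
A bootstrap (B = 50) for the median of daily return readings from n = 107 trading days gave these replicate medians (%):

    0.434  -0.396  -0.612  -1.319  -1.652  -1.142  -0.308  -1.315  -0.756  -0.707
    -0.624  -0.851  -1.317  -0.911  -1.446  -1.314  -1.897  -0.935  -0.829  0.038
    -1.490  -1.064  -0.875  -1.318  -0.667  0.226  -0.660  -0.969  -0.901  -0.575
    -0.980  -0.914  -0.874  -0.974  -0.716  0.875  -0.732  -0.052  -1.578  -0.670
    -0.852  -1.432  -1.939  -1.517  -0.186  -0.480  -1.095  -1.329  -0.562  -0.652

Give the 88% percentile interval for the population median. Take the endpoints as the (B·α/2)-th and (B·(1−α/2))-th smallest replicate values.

(-1.652, 0.038)

Sorted replicates: -1.939, -1.897, -1.652, -1.578, -1.517, -1.490, -1.446, -1.432, -1.329, -1.319, -1.318, -1.317, -1.315, -1.314, -1.142, -1.095, -1.064, -0.980, -0.974, -0.969, -0.935, -0.914, -0.911, -0.901, -0.875, -0.874, -0.852, -0.851, -0.829, -0.756, -0.732, -0.716, -0.707, -0.670, -0.667, -0.660, -0.652, -0.624, -0.612, -0.575, -0.562, -0.480, -0.396, -0.308, -0.186, -0.052, 0.038, 0.226, 0.434, 0.875
α = 0.12; lower rank = 50 × 0.060 = 3; upper rank = 50 × 0.940 = 47.
The 3rd smallest replicate is -1.652; the 47th is 0.038.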